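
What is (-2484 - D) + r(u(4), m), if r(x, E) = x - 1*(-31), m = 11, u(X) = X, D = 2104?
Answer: -4553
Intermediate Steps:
r(x, E) = 31 + x (r(x, E) = x + 31 = 31 + x)
(-2484 - D) + r(u(4), m) = (-2484 - 1*2104) + (31 + 4) = (-2484 - 2104) + 35 = -4588 + 35 = -4553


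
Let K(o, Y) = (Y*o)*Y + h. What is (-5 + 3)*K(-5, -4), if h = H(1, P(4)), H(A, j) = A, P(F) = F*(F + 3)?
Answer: 158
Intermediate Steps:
P(F) = F*(3 + F)
h = 1
K(o, Y) = 1 + o*Y² (K(o, Y) = (Y*o)*Y + 1 = o*Y² + 1 = 1 + o*Y²)
(-5 + 3)*K(-5, -4) = (-5 + 3)*(1 - 5*(-4)²) = -2*(1 - 5*16) = -2*(1 - 80) = -2*(-79) = 158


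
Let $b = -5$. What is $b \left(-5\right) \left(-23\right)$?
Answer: $-575$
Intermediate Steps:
$b \left(-5\right) \left(-23\right) = \left(-5\right) \left(-5\right) \left(-23\right) = 25 \left(-23\right) = -575$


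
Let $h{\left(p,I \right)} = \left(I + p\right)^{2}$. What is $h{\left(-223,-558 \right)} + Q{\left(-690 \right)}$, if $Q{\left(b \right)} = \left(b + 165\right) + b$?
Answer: $608746$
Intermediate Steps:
$Q{\left(b \right)} = 165 + 2 b$ ($Q{\left(b \right)} = \left(165 + b\right) + b = 165 + 2 b$)
$h{\left(-223,-558 \right)} + Q{\left(-690 \right)} = \left(-558 - 223\right)^{2} + \left(165 + 2 \left(-690\right)\right) = \left(-781\right)^{2} + \left(165 - 1380\right) = 609961 - 1215 = 608746$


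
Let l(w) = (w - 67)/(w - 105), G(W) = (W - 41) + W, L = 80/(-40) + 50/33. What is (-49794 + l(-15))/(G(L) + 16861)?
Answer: -32863589/11100560 ≈ -2.9605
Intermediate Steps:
L = -16/33 (L = 80*(-1/40) + 50*(1/33) = -2 + 50/33 = -16/33 ≈ -0.48485)
G(W) = -41 + 2*W (G(W) = (-41 + W) + W = -41 + 2*W)
l(w) = (-67 + w)/(-105 + w)
(-49794 + l(-15))/(G(L) + 16861) = (-49794 + (-67 - 15)/(-105 - 15))/((-41 + 2*(-16/33)) + 16861) = (-49794 - 82/(-120))/((-41 - 32/33) + 16861) = (-49794 - 1/120*(-82))/(-1385/33 + 16861) = (-49794 + 41/60)/(555028/33) = -2987599/60*33/555028 = -32863589/11100560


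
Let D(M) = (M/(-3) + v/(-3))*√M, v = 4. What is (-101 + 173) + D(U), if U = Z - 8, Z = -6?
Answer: 72 + 10*I*√14/3 ≈ 72.0 + 12.472*I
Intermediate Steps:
U = -14 (U = -6 - 8 = -14)
D(M) = √M*(-4/3 - M/3) (D(M) = (M/(-3) + 4/(-3))*√M = (M*(-⅓) + 4*(-⅓))*√M = (-M/3 - 4/3)*√M = (-4/3 - M/3)*√M = √M*(-4/3 - M/3))
(-101 + 173) + D(U) = (-101 + 173) + √(-14)*(-4 - 1*(-14))/3 = 72 + (I*√14)*(-4 + 14)/3 = 72 + (⅓)*(I*√14)*10 = 72 + 10*I*√14/3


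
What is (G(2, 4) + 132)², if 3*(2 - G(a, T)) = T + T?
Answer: 155236/9 ≈ 17248.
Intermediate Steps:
G(a, T) = 2 - 2*T/3 (G(a, T) = 2 - (T + T)/3 = 2 - 2*T/3)
(G(2, 4) + 132)² = ((2 - ⅔*4) + 132)² = ((2 - 8/3) + 132)² = (-⅔ + 132)² = (394/3)² = 155236/9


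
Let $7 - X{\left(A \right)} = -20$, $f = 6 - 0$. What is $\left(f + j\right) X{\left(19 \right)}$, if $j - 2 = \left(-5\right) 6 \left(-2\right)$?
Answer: $1836$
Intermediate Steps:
$f = 6$ ($f = 6 + 0 = 6$)
$j = 62$ ($j = 2 + \left(-5\right) 6 \left(-2\right) = 2 - -60 = 2 + 60 = 62$)
$X{\left(A \right)} = 27$ ($X{\left(A \right)} = 7 - -20 = 7 + 20 = 27$)
$\left(f + j\right) X{\left(19 \right)} = \left(6 + 62\right) 27 = 68 \cdot 27 = 1836$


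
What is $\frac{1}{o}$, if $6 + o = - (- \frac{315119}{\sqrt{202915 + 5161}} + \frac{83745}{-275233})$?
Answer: $\frac{89778518042691324}{7521780631796857635445} + \frac{47742547964690782 \sqrt{52019}}{7521780631796857635445} \approx 0.0014596$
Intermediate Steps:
$o = - \frac{1567653}{275233} + \frac{315119 \sqrt{52019}}{104038}$ ($o = -6 - \left(- \frac{315119}{\sqrt{202915 + 5161}} + \frac{83745}{-275233}\right) = -6 - \left(- \frac{315119}{\sqrt{208076}} + 83745 \left(- \frac{1}{275233}\right)\right) = -6 - \left(- \frac{315119}{2 \sqrt{52019}} - \frac{83745}{275233}\right) = -6 - \left(- 315119 \frac{\sqrt{52019}}{104038} - \frac{83745}{275233}\right) = -6 - \left(- \frac{315119 \sqrt{52019}}{104038} - \frac{83745}{275233}\right) = -6 - \left(- \frac{83745}{275233} - \frac{315119 \sqrt{52019}}{104038}\right) = -6 + \left(\frac{83745}{275233} + \frac{315119 \sqrt{52019}}{104038}\right) = - \frac{1567653}{275233} + \frac{315119 \sqrt{52019}}{104038} \approx 685.12$)
$\frac{1}{o} = \frac{1}{- \frac{1567653}{275233} + \frac{315119 \sqrt{52019}}{104038}}$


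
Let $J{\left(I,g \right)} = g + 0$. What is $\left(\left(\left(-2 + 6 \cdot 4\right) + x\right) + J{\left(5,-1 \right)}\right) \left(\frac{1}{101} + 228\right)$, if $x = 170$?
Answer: $\frac{4398539}{101} \approx 43550.0$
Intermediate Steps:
$J{\left(I,g \right)} = g$
$\left(\left(\left(-2 + 6 \cdot 4\right) + x\right) + J{\left(5,-1 \right)}\right) \left(\frac{1}{101} + 228\right) = \left(\left(\left(-2 + 6 \cdot 4\right) + 170\right) - 1\right) \left(\frac{1}{101} + 228\right) = \left(\left(\left(-2 + 24\right) + 170\right) - 1\right) \left(\frac{1}{101} + 228\right) = \left(\left(22 + 170\right) - 1\right) \frac{23029}{101} = \left(192 - 1\right) \frac{23029}{101} = 191 \cdot \frac{23029}{101} = \frac{4398539}{101}$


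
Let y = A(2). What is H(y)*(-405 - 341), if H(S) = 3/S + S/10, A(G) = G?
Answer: -6341/5 ≈ -1268.2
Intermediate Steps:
y = 2
H(S) = 3/S + S/10 (H(S) = 3/S + S*(⅒) = 3/S + S/10)
H(y)*(-405 - 341) = (3/2 + (⅒)*2)*(-405 - 341) = (3*(½) + ⅕)*(-746) = (3/2 + ⅕)*(-746) = (17/10)*(-746) = -6341/5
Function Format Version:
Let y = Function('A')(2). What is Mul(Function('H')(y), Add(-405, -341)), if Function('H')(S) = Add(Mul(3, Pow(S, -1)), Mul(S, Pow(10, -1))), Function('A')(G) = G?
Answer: Rational(-6341, 5) ≈ -1268.2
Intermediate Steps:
y = 2
Function('H')(S) = Add(Mul(3, Pow(S, -1)), Mul(Rational(1, 10), S)) (Function('H')(S) = Add(Mul(3, Pow(S, -1)), Mul(S, Rational(1, 10))) = Add(Mul(3, Pow(S, -1)), Mul(Rational(1, 10), S)))
Mul(Function('H')(y), Add(-405, -341)) = Mul(Add(Mul(3, Pow(2, -1)), Mul(Rational(1, 10), 2)), Add(-405, -341)) = Mul(Add(Mul(3, Rational(1, 2)), Rational(1, 5)), -746) = Mul(Add(Rational(3, 2), Rational(1, 5)), -746) = Mul(Rational(17, 10), -746) = Rational(-6341, 5)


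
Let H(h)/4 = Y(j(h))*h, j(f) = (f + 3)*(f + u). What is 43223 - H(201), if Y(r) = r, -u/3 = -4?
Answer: -34892185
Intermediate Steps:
u = 12 (u = -3*(-4) = 12)
j(f) = (3 + f)*(12 + f) (j(f) = (f + 3)*(f + 12) = (3 + f)*(12 + f))
H(h) = 4*h*(36 + h**2 + 15*h) (H(h) = 4*((36 + h**2 + 15*h)*h) = 4*(h*(36 + h**2 + 15*h)) = 4*h*(36 + h**2 + 15*h))
43223 - H(201) = 43223 - 4*201*(36 + 201**2 + 15*201) = 43223 - 4*201*(36 + 40401 + 3015) = 43223 - 4*201*43452 = 43223 - 1*34935408 = 43223 - 34935408 = -34892185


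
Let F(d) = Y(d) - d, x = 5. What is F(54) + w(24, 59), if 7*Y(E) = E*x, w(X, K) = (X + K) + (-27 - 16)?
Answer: 172/7 ≈ 24.571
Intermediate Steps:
w(X, K) = -43 + K + X (w(X, K) = (K + X) - 43 = -43 + K + X)
Y(E) = 5*E/7 (Y(E) = (E*5)/7 = (5*E)/7 = 5*E/7)
F(d) = -2*d/7 (F(d) = 5*d/7 - d = -2*d/7)
F(54) + w(24, 59) = -2/7*54 + (-43 + 59 + 24) = -108/7 + 40 = 172/7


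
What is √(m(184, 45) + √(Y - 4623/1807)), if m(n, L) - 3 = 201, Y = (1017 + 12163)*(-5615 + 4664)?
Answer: √(666110796 + 1807*I*√40927227064581)/1807 ≈ 43.303 + 40.879*I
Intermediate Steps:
Y = -12534180 (Y = 13180*(-951) = -12534180)
m(n, L) = 204 (m(n, L) = 3 + 201 = 204)
√(m(184, 45) + √(Y - 4623/1807)) = √(204 + √(-12534180 - 4623/1807)) = √(204 + √(-22649267883/1807)) = √(204 + I*√40927227064581/1807)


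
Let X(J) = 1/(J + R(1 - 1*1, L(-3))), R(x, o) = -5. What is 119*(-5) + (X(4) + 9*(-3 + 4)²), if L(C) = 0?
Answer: -587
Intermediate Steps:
X(J) = 1/(-5 + J) (X(J) = 1/(J - 5) = 1/(-5 + J))
119*(-5) + (X(4) + 9*(-3 + 4)²) = 119*(-5) + (1/(-5 + 4) + 9*(-3 + 4)²) = -595 + (1/(-1) + 9*1²) = -595 + (-1 + 9*1) = -595 + (-1 + 9) = -595 + 8 = -587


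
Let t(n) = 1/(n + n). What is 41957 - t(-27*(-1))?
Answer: 2265677/54 ≈ 41957.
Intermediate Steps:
t(n) = 1/(2*n)
41957 - t(-27*(-1)) = 41957 - 1/(2*((-27*(-1)))) = 41957 - 1/(2*27) = 41957 - 1*1/54 = 41957 - 1/54 = 2265677/54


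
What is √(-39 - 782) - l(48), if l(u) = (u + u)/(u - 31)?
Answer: -96/17 + I*√821 ≈ -5.6471 + 28.653*I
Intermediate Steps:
l(u) = 2*u/(-31 + u) (l(u) = (2*u)/(-31 + u) = 2*u/(-31 + u))
√(-39 - 782) - l(48) = √(-39 - 782) - 2*48/(-31 + 48) = √(-821) - 2*48/17 = I*√821 - 2*48/17 = I*√821 - 1*96/17 = I*√821 - 96/17 = -96/17 + I*√821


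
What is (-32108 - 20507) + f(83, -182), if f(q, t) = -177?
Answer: -52792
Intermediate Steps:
(-32108 - 20507) + f(83, -182) = (-32108 - 20507) - 177 = -52615 - 177 = -52792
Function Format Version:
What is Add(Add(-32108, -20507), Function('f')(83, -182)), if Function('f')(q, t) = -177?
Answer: -52792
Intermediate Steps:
Add(Add(-32108, -20507), Function('f')(83, -182)) = Add(Add(-32108, -20507), -177) = Add(-52615, -177) = -52792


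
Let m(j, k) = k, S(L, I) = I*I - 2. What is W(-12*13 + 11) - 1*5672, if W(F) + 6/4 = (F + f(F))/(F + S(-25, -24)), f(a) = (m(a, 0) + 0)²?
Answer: -4868153/858 ≈ -5673.8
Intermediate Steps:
S(L, I) = -2 + I² (S(L, I) = I² - 2 = -2 + I²)
f(a) = 0 (f(a) = (0 + 0)² = 0² = 0)
W(F) = -3/2 + F/(574 + F) (W(F) = -3/2 + (F + 0)/(F + (-2 + (-24)²)) = -3/2 + F/(F + (-2 + 576)) = -3/2 + F/(F + 574) = -3/2 + F/(574 + F))
W(-12*13 + 11) - 1*5672 = (-1722 - (-12*13 + 11))/(2*(574 + (-12*13 + 11))) - 1*5672 = (-1722 - (-156 + 11))/(2*(574 + (-156 + 11))) - 5672 = (-1722 - 1*(-145))/(2*(574 - 145)) - 5672 = (½)*(-1722 + 145)/429 - 5672 = (½)*(1/429)*(-1577) - 5672 = -1577/858 - 5672 = -4868153/858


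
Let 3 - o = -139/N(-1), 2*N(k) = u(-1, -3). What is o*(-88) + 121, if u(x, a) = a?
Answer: 24035/3 ≈ 8011.7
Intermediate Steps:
N(k) = -3/2 (N(k) = (½)*(-3) = -3/2)
o = -269/3 (o = 3 - (-139)/(-3/2) = 3 - (-139)*(-2)/3 = 3 - 1*278/3 = 3 - 278/3 = -269/3 ≈ -89.667)
o*(-88) + 121 = -269/3*(-88) + 121 = 23672/3 + 121 = 24035/3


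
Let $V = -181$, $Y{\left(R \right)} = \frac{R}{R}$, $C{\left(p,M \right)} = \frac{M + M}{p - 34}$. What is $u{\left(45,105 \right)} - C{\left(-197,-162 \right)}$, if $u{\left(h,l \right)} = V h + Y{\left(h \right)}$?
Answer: $- \frac{627196}{77} \approx -8145.4$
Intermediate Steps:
$C{\left(p,M \right)} = \frac{2 M}{-34 + p}$
$Y{\left(R \right)} = 1$
$u{\left(h,l \right)} = 1 - 181 h$ ($u{\left(h,l \right)} = - 181 h + 1 = 1 - 181 h$)
$u{\left(45,105 \right)} - C{\left(-197,-162 \right)} = \left(1 - 8145\right) - 2 \left(-162\right) \frac{1}{-34 - 197} = \left(1 - 8145\right) - 2 \left(-162\right) \frac{1}{-231} = -8144 - 2 \left(-162\right) \left(- \frac{1}{231}\right) = -8144 - \frac{108}{77} = - \frac{627196}{77}$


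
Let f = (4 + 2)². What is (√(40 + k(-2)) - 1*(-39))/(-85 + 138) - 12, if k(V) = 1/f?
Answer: -597/53 + √1441/318 ≈ -11.145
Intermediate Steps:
f = 36 (f = 6² = 36)
k(V) = 1/36
(√(40 + k(-2)) - 1*(-39))/(-85 + 138) - 12 = (√(40 + 1/36) - 1*(-39))/(-85 + 138) - 12 = (√(1441/36) + 39)/53 - 12 = (√1441/6 + 39)/53 - 12 = (39 + √1441/6)/53 - 12 = (39/53 + √1441/318) - 12 = -597/53 + √1441/318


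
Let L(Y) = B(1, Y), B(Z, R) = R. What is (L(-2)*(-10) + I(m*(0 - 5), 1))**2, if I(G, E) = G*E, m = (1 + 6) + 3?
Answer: 900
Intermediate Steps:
L(Y) = Y
m = 10 (m = 7 + 3 = 10)
I(G, E) = E*G
(L(-2)*(-10) + I(m*(0 - 5), 1))**2 = (-2*(-10) + 1*(10*(0 - 5)))**2 = (20 + 1*(10*(-5)))**2 = (20 + 1*(-50))**2 = (20 - 50)**2 = (-30)**2 = 900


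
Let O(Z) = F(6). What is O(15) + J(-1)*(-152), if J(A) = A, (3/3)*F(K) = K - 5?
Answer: 153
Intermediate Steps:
F(K) = -5 + K (F(K) = K - 5 = -5 + K)
O(Z) = 1 (O(Z) = -5 + 6 = 1)
O(15) + J(-1)*(-152) = 1 - 1*(-152) = 1 + 152 = 153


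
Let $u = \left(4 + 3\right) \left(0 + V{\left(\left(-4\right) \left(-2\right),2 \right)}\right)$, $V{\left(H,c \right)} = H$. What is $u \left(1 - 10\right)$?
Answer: $-504$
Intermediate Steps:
$u = 56$ ($u = \left(4 + 3\right) \left(0 - -8\right) = 7 \left(0 + 8\right) = 7 \cdot 8 = 56$)
$u \left(1 - 10\right) = 56 \left(1 - 10\right) = 56 \left(-9\right) = -504$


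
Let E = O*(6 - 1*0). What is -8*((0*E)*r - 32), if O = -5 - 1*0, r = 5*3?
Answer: 256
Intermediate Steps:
r = 15
O = -5 (O = -5 + 0 = -5)
E = -30 (E = -5*(6 - 1*0) = -5*(6 + 0) = -5*6 = -30)
-8*((0*E)*r - 32) = -8*((0*(-30))*15 - 32) = -8*(0*15 - 32) = -8*(0 - 32) = -8*(-32) = 256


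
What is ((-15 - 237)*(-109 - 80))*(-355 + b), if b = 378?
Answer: 1095444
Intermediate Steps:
((-15 - 237)*(-109 - 80))*(-355 + b) = ((-15 - 237)*(-109 - 80))*(-355 + 378) = -252*(-189)*23 = 47628*23 = 1095444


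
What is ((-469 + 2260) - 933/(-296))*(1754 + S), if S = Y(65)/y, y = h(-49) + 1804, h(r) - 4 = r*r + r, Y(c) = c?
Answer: 59616212733/18944 ≈ 3.1470e+6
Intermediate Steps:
h(r) = 4 + r + r**2 (h(r) = 4 + (r*r + r) = 4 + (r**2 + r) = 4 + (r + r**2) = 4 + r + r**2)
y = 4160 (y = (4 - 49 + (-49)**2) + 1804 = (4 - 49 + 2401) + 1804 = 2356 + 1804 = 4160)
S = 1/64 (S = 65/4160 = 65*(1/4160) = 1/64 ≈ 0.015625)
((-469 + 2260) - 933/(-296))*(1754 + S) = ((-469 + 2260) - 933/(-296))*(1754 + 1/64) = (1791 - 933*(-1/296))*(112257/64) = (1791 + 933/296)*(112257/64) = (531069/296)*(112257/64) = 59616212733/18944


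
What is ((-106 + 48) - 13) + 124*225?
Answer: 27829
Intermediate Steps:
((-106 + 48) - 13) + 124*225 = (-58 - 13) + 27900 = -71 + 27900 = 27829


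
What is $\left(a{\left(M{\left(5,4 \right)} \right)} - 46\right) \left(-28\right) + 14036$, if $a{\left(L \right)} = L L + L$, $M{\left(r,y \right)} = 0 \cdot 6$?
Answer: $15324$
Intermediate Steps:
$M{\left(r,y \right)} = 0$
$a{\left(L \right)} = L + L^{2}$ ($a{\left(L \right)} = L^{2} + L = L + L^{2}$)
$\left(a{\left(M{\left(5,4 \right)} \right)} - 46\right) \left(-28\right) + 14036 = \left(0 \left(1 + 0\right) - 46\right) \left(-28\right) + 14036 = \left(0 \cdot 1 - 46\right) \left(-28\right) + 14036 = \left(0 - 46\right) \left(-28\right) + 14036 = \left(-46\right) \left(-28\right) + 14036 = 1288 + 14036 = 15324$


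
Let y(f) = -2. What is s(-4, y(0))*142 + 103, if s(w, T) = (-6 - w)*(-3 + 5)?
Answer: -465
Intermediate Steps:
s(w, T) = -12 - 2*w (s(w, T) = (-6 - w)*2 = -12 - 2*w)
s(-4, y(0))*142 + 103 = (-12 - 2*(-4))*142 + 103 = (-12 + 8)*142 + 103 = -4*142 + 103 = -568 + 103 = -465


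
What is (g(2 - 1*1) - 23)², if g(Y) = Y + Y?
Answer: 441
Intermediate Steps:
g(Y) = 2*Y
(g(2 - 1*1) - 23)² = (2*(2 - 1*1) - 23)² = (2*(2 - 1) - 23)² = (2*1 - 23)² = (2 - 23)² = (-21)² = 441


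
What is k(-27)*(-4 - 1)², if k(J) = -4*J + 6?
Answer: 2850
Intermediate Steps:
k(J) = 6 - 4*J
k(-27)*(-4 - 1)² = (6 - 4*(-27))*(-4 - 1)² = (6 + 108)*(-5)² = 114*25 = 2850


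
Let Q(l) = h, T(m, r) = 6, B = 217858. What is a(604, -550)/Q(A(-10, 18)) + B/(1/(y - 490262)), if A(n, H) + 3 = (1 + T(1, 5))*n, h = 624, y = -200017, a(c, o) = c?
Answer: -23459717171441/156 ≈ -1.5038e+11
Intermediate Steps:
A(n, H) = -3 + 7*n (A(n, H) = -3 + (1 + 6)*n = -3 + 7*n)
Q(l) = 624
a(604, -550)/Q(A(-10, 18)) + B/(1/(y - 490262)) = 604/624 + 217858/(1/(-200017 - 490262)) = 604*(1/624) + 217858/(1/(-690279)) = 151/156 + 217858/(-1/690279) = 151/156 + 217858*(-690279) = 151/156 - 150382802382 = -23459717171441/156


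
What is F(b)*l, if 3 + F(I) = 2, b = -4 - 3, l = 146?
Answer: -146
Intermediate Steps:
b = -7
F(I) = -1 (F(I) = -3 + 2 = -1)
F(b)*l = -1*146 = -146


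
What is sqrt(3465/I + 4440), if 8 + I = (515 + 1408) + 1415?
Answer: sqrt(24319138)/74 ≈ 66.641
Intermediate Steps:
I = 3330 (I = -8 + ((515 + 1408) + 1415) = -8 + (1923 + 1415) = -8 + 3338 = 3330)
sqrt(3465/I + 4440) = sqrt(3465/3330 + 4440) = sqrt(3465*(1/3330) + 4440) = sqrt(77/74 + 4440) = sqrt(328637/74) = sqrt(24319138)/74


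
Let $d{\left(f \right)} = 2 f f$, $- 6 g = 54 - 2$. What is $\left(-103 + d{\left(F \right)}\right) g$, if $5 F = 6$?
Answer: $\frac{65078}{75} \approx 867.71$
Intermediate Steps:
$F = \frac{6}{5}$ ($F = \frac{1}{5} \cdot 6 = \frac{6}{5} \approx 1.2$)
$g = - \frac{26}{3}$ ($g = - \frac{54 - 2}{6} = \left(- \frac{1}{6}\right) 52 = - \frac{26}{3} \approx -8.6667$)
$d{\left(f \right)} = 2 f^{2}$
$\left(-103 + d{\left(F \right)}\right) g = \left(-103 + 2 \left(\frac{6}{5}\right)^{2}\right) \left(- \frac{26}{3}\right) = \left(-103 + 2 \cdot \frac{36}{25}\right) \left(- \frac{26}{3}\right) = \left(-103 + \frac{72}{25}\right) \left(- \frac{26}{3}\right) = \left(- \frac{2503}{25}\right) \left(- \frac{26}{3}\right) = \frac{65078}{75}$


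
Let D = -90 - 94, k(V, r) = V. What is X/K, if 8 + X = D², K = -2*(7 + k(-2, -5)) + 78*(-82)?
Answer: -16924/3203 ≈ -5.2838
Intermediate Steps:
D = -184
K = -6406 (K = -2*(7 - 2) + 78*(-82) = -2*5 - 6396 = -10 - 6396 = -6406)
X = 33848 (X = -8 + (-184)² = -8 + 33856 = 33848)
X/K = 33848/(-6406) = 33848*(-1/6406) = -16924/3203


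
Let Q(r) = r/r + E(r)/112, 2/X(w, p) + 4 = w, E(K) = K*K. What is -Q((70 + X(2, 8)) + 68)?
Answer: -18881/112 ≈ -168.58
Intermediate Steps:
E(K) = K²
X(w, p) = 2/(-4 + w)
Q(r) = 1 + r²/112 (Q(r) = r/r + r²/112 = 1 + r²*(1/112) = 1 + r²/112)
-Q((70 + X(2, 8)) + 68) = -(1 + ((70 + 2/(-4 + 2)) + 68)²/112) = -(1 + ((70 + 2/(-2)) + 68)²/112) = -(1 + ((70 + 2*(-½)) + 68)²/112) = -(1 + ((70 - 1) + 68)²/112) = -(1 + (69 + 68)²/112) = -(1 + (1/112)*137²) = -(1 + (1/112)*18769) = -(1 + 18769/112) = -1*18881/112 = -18881/112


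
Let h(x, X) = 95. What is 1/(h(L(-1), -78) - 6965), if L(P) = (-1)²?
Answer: -1/6870 ≈ -0.00014556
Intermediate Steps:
L(P) = 1
1/(h(L(-1), -78) - 6965) = 1/(95 - 6965) = 1/(-6870) = -1/6870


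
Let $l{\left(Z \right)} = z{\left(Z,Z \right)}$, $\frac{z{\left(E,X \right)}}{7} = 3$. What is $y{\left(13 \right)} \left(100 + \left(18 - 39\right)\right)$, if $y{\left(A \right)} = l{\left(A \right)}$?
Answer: $1659$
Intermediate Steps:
$z{\left(E,X \right)} = 21$ ($z{\left(E,X \right)} = 7 \cdot 3 = 21$)
$l{\left(Z \right)} = 21$
$y{\left(A \right)} = 21$
$y{\left(13 \right)} \left(100 + \left(18 - 39\right)\right) = 21 \left(100 + \left(18 - 39\right)\right) = 21 \left(100 - 21\right) = 21 \cdot 79 = 1659$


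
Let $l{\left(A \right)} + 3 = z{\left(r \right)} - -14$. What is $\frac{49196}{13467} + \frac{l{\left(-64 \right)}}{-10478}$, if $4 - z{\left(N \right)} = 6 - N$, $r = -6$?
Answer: $\frac{515435287}{141107226} \approx 3.6528$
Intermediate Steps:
$z{\left(N \right)} = -2 + N$ ($z{\left(N \right)} = 4 - \left(6 - N\right) = 4 + \left(-6 + N\right) = -2 + N$)
$l{\left(A \right)} = 3$ ($l{\left(A \right)} = -3 - -6 = -3 + \left(-8 + 14\right) = -3 + 6 = 3$)
$\frac{49196}{13467} + \frac{l{\left(-64 \right)}}{-10478} = \frac{49196}{13467} + \frac{3}{-10478} = 49196 \cdot \frac{1}{13467} + 3 \left(- \frac{1}{10478}\right) = \frac{49196}{13467} - \frac{3}{10478} = \frac{515435287}{141107226}$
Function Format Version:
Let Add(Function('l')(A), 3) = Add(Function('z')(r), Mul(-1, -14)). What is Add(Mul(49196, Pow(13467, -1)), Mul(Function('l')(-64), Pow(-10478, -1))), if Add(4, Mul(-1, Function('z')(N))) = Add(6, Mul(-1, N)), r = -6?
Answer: Rational(515435287, 141107226) ≈ 3.6528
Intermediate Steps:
Function('z')(N) = Add(-2, N) (Function('z')(N) = Add(4, Mul(-1, Add(6, Mul(-1, N)))) = Add(4, Add(-6, N)) = Add(-2, N))
Function('l')(A) = 3 (Function('l')(A) = Add(-3, Add(Add(-2, -6), Mul(-1, -14))) = Add(-3, Add(-8, 14)) = Add(-3, 6) = 3)
Add(Mul(49196, Pow(13467, -1)), Mul(Function('l')(-64), Pow(-10478, -1))) = Add(Mul(49196, Pow(13467, -1)), Mul(3, Pow(-10478, -1))) = Add(Mul(49196, Rational(1, 13467)), Mul(3, Rational(-1, 10478))) = Add(Rational(49196, 13467), Rational(-3, 10478)) = Rational(515435287, 141107226)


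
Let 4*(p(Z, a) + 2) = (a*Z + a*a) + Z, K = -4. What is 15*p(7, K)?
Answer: -195/4 ≈ -48.750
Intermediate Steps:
p(Z, a) = -2 + Z/4 + a**2/4 + Z*a/4 (p(Z, a) = -2 + ((a*Z + a*a) + Z)/4 = -2 + ((Z*a + a**2) + Z)/4 = -2 + ((a**2 + Z*a) + Z)/4 = -2 + (Z + a**2 + Z*a)/4 = -2 + (Z/4 + a**2/4 + Z*a/4) = -2 + Z/4 + a**2/4 + Z*a/4)
15*p(7, K) = 15*(-2 + (1/4)*7 + (1/4)*(-4)**2 + (1/4)*7*(-4)) = 15*(-2 + 7/4 + (1/4)*16 - 7) = 15*(-2 + 7/4 + 4 - 7) = 15*(-13/4) = -195/4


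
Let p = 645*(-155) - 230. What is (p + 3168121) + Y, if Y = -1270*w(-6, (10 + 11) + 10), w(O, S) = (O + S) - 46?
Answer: 3094586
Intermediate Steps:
w(O, S) = -46 + O + S
p = -100205 (p = -99975 - 230 = -100205)
Y = 26670 (Y = -1270*(-46 - 6 + ((10 + 11) + 10)) = -1270*(-46 - 6 + (21 + 10)) = -1270*(-46 - 6 + 31) = -1270*(-21) = 26670)
(p + 3168121) + Y = (-100205 + 3168121) + 26670 = 3067916 + 26670 = 3094586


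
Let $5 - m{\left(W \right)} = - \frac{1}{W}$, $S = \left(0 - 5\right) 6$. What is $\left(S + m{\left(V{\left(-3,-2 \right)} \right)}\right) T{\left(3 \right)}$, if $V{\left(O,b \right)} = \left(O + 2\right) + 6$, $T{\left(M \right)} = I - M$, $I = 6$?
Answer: $- \frac{372}{5} \approx -74.4$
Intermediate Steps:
$S = -30$ ($S = \left(-5\right) 6 = -30$)
$T{\left(M \right)} = 6 - M$
$V{\left(O,b \right)} = 8 + O$ ($V{\left(O,b \right)} = \left(2 + O\right) + 6 = 8 + O$)
$m{\left(W \right)} = 5 + \frac{1}{W}$ ($m{\left(W \right)} = 5 - - \frac{1}{W} = 5 + \frac{1}{W}$)
$\left(S + m{\left(V{\left(-3,-2 \right)} \right)}\right) T{\left(3 \right)} = \left(-30 + \left(5 + \frac{1}{8 - 3}\right)\right) \left(6 - 3\right) = \left(-30 + \left(5 + \frac{1}{5}\right)\right) \left(6 - 3\right) = \left(-30 + \left(5 + \frac{1}{5}\right)\right) 3 = \left(-30 + \frac{26}{5}\right) 3 = \left(- \frac{124}{5}\right) 3 = - \frac{372}{5}$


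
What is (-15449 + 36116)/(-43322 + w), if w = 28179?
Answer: -20667/15143 ≈ -1.3648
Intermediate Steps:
(-15449 + 36116)/(-43322 + w) = (-15449 + 36116)/(-43322 + 28179) = 20667/(-15143) = 20667*(-1/15143) = -20667/15143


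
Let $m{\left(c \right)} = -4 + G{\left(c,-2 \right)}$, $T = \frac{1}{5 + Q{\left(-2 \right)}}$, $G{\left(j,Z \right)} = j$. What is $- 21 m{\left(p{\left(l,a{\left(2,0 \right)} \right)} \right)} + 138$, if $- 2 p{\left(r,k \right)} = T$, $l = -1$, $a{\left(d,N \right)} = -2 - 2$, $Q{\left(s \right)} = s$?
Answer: $\frac{451}{2} \approx 225.5$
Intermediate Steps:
$a{\left(d,N \right)} = -4$ ($a{\left(d,N \right)} = -2 - 2 = -4$)
$T = \frac{1}{3}$ ($T = \frac{1}{5 - 2} = \frac{1}{3} \approx 0.33333$)
$p{\left(r,k \right)} = - \frac{1}{6}$ ($p{\left(r,k \right)} = \left(- \frac{1}{2}\right) \frac{1}{3} = - \frac{1}{6}$)
$m{\left(c \right)} = -4 + c$
$- 21 m{\left(p{\left(l,a{\left(2,0 \right)} \right)} \right)} + 138 = - 21 \left(-4 - \frac{1}{6}\right) + 138 = \left(-21\right) \left(- \frac{25}{6}\right) + 138 = \frac{175}{2} + 138 = \frac{451}{2}$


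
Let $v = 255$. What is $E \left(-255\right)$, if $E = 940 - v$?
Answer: $-174675$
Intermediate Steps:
$E = 685$ ($E = 940 - 255 = 685$)
$E \left(-255\right) = 685 \left(-255\right) = -174675$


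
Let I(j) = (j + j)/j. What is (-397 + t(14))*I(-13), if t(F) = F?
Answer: -766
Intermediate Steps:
I(j) = 2 (I(j) = (2*j)/j = 2)
(-397 + t(14))*I(-13) = (-397 + 14)*2 = -383*2 = -766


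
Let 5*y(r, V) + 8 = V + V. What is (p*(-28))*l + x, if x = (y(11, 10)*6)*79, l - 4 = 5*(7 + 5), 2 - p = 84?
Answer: 740408/5 ≈ 1.4808e+5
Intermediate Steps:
p = -82 (p = 2 - 1*84 = 2 - 84 = -82)
y(r, V) = -8/5 + 2*V/5 (y(r, V) = -8/5 + (V + V)/5 = -8/5 + (2*V)/5 = -8/5 + 2*V/5)
l = 64 (l = 4 + 5*(7 + 5) = 4 + 5*12 = 4 + 60 = 64)
x = 5688/5 (x = ((-8/5 + (⅖)*10)*6)*79 = ((-8/5 + 4)*6)*79 = ((12/5)*6)*79 = (72/5)*79 = 5688/5 ≈ 1137.6)
(p*(-28))*l + x = -82*(-28)*64 + 5688/5 = 2296*64 + 5688/5 = 146944 + 5688/5 = 740408/5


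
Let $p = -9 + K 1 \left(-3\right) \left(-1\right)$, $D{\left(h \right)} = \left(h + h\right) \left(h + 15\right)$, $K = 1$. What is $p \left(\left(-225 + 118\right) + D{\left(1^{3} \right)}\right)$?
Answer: $450$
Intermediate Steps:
$D{\left(h \right)} = 2 h \left(15 + h\right)$
$p = -6$ ($p = -9 + 1 \cdot 1 \left(-3\right) \left(-1\right) = -9 + 1 \left(\left(-3\right) \left(-1\right)\right) = -9 + 1 \cdot 3 = -9 + 3 = -6$)
$p \left(\left(-225 + 118\right) + D{\left(1^{3} \right)}\right) = - 6 \left(\left(-225 + 118\right) + 2 \cdot 1^{3} \left(15 + 1^{3}\right)\right) = - 6 \left(-107 + 2 \cdot 1 \left(15 + 1\right)\right) = - 6 \left(-107 + 2 \cdot 1 \cdot 16\right) = - 6 \left(-107 + 32\right) = \left(-6\right) \left(-75\right) = 450$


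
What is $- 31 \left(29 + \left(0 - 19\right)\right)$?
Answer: $-310$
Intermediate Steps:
$- 31 \left(29 + \left(0 - 19\right)\right) = - 31 \left(29 - 19\right) = \left(-31\right) 10 = -310$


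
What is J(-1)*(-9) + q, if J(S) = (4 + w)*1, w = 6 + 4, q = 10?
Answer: -116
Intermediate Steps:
w = 10
J(S) = 14 (J(S) = (4 + 10)*1 = 14*1 = 14)
J(-1)*(-9) + q = 14*(-9) + 10 = -126 + 10 = -116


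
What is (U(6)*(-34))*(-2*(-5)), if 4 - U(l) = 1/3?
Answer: -3740/3 ≈ -1246.7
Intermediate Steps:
U(l) = 11/3 (U(l) = 4 - 1/3 = 4 - 1*⅓ = 4 - ⅓ = 11/3)
(U(6)*(-34))*(-2*(-5)) = ((11/3)*(-34))*(-2*(-5)) = -374/3*10 = -3740/3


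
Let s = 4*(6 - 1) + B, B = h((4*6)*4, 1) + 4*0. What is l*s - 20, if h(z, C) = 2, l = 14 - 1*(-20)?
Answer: 728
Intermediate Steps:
l = 34 (l = 14 + 20 = 34)
B = 2 (B = 2 + 4*0 = 2 + 0 = 2)
s = 22 (s = 4*(6 - 1) + 2 = 4*5 + 2 = 20 + 2 = 22)
l*s - 20 = 34*22 - 20 = 748 - 20 = 728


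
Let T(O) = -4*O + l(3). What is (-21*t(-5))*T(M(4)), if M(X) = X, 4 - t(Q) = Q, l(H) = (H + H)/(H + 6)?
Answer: 2898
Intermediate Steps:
l(H) = 2*H/(6 + H) (l(H) = (2*H)/(6 + H) = 2*H/(6 + H))
t(Q) = 4 - Q
T(O) = ⅔ - 4*O (T(O) = -4*O + 2*3/(6 + 3) = -4*O + 2*3/9 = -4*O + 2*3*(⅑) = -4*O + ⅔ = ⅔ - 4*O)
(-21*t(-5))*T(M(4)) = (-21*(4 - 1*(-5)))*(⅔ - 4*4) = (-21*(4 + 5))*(⅔ - 16) = -21*9*(-46/3) = -189*(-46/3) = 2898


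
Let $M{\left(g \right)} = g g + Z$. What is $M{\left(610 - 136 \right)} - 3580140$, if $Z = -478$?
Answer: $-3355942$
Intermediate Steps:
$M{\left(g \right)} = -478 + g^{2}$ ($M{\left(g \right)} = g g - 478 = g^{2} - 478 = -478 + g^{2}$)
$M{\left(610 - 136 \right)} - 3580140 = \left(-478 + \left(610 - 136\right)^{2}\right) - 3580140 = \left(-478 + 474^{2}\right) - 3580140 = \left(-478 + 224676\right) - 3580140 = 224198 - 3580140 = -3355942$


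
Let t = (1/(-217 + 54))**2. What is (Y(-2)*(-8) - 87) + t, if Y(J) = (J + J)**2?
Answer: -5712334/26569 ≈ -215.00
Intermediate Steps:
Y(J) = 4*J**2 (Y(J) = (2*J)**2 = 4*J**2)
t = 1/26569 (t = (1/(-163))**2 = (-1/163)**2 = 1/26569 ≈ 3.7638e-5)
(Y(-2)*(-8) - 87) + t = ((4*(-2)**2)*(-8) - 87) + 1/26569 = ((4*4)*(-8) - 87) + 1/26569 = (16*(-8) - 87) + 1/26569 = (-128 - 87) + 1/26569 = -215 + 1/26569 = -5712334/26569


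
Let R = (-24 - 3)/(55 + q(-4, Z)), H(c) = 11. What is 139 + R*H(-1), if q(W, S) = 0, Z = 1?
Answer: 668/5 ≈ 133.60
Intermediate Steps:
R = -27/55 (R = (-24 - 3)/(55 + 0) = -27/55 ≈ -0.49091)
139 + R*H(-1) = 139 - 27/55*11 = 139 - 27/5 = 668/5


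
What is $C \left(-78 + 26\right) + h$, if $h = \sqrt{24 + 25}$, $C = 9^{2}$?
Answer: $-4205$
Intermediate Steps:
$C = 81$
$h = 7$ ($h = \sqrt{49} = 7$)
$C \left(-78 + 26\right) + h = 81 \left(-78 + 26\right) + 7 = 81 \left(-52\right) + 7 = -4212 + 7 = -4205$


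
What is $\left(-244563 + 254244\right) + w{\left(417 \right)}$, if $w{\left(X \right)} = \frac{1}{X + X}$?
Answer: $\frac{8073955}{834} \approx 9681.0$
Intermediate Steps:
$w{\left(X \right)} = \frac{1}{2 X}$
$\left(-244563 + 254244\right) + w{\left(417 \right)} = \left(-244563 + 254244\right) + \frac{1}{2 \cdot 417} = 9681 + \frac{1}{2} \cdot \frac{1}{417} = 9681 + \frac{1}{834} = \frac{8073955}{834}$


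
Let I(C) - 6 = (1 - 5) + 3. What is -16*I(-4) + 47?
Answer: -33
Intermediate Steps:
I(C) = 5 (I(C) = 6 + ((1 - 5) + 3) = 6 + (-4 + 3) = 6 - 1 = 5)
-16*I(-4) + 47 = -16*5 + 47 = -80 + 47 = -33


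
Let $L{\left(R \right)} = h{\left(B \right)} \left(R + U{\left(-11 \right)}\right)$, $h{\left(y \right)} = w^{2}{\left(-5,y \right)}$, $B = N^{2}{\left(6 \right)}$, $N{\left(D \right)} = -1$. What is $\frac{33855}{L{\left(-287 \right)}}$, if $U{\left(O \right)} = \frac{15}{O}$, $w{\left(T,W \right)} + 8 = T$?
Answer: $- \frac{6105}{8788} \approx -0.6947$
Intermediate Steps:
$w{\left(T,W \right)} = -8 + T$
$B = 1$ ($B = \left(-1\right)^{2} = 1$)
$h{\left(y \right)} = 169$ ($h{\left(y \right)} = \left(-8 - 5\right)^{2} = \left(-13\right)^{2} = 169$)
$L{\left(R \right)} = - \frac{2535}{11} + 169 R$ ($L{\left(R \right)} = 169 \left(R + \frac{15}{-11}\right) = 169 \left(R + 15 \left(- \frac{1}{11}\right)\right) = 169 \left(R - \frac{15}{11}\right) = 169 \left(- \frac{15}{11} + R\right) = - \frac{2535}{11} + 169 R$)
$\frac{33855}{L{\left(-287 \right)}} = \frac{33855}{- \frac{2535}{11} + 169 \left(-287\right)} = \frac{33855}{- \frac{2535}{11} - 48503} = \frac{33855}{- \frac{536068}{11}} = 33855 \left(- \frac{11}{536068}\right) = - \frac{6105}{8788}$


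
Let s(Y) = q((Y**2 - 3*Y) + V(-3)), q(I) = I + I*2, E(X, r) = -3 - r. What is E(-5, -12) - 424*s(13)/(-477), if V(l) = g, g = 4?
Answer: 1099/3 ≈ 366.33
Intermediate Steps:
V(l) = 4
q(I) = 3*I (q(I) = I + 2*I = 3*I)
s(Y) = 12 - 9*Y + 3*Y**2 (s(Y) = 3*((Y**2 - 3*Y) + 4) = 3*(4 + Y**2 - 3*Y) = 12 - 9*Y + 3*Y**2)
E(-5, -12) - 424*s(13)/(-477) = (-3 - 1*(-12)) - 424*(12 - 9*13 + 3*13**2)/(-477) = (-3 + 12) - 424*(12 - 117 + 3*169)*(-1)/477 = 9 - 424*(12 - 117 + 507)*(-1)/477 = 9 - 170448*(-1)/477 = 9 - 424*(-134/159) = 9 + 1072/3 = 1099/3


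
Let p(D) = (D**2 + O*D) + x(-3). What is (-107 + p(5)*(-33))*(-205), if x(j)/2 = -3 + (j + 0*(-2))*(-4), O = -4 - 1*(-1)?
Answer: 211355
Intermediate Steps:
O = -3 (O = -4 + 1 = -3)
x(j) = -6 - 8*j (x(j) = 2*(-3 + (j + 0*(-2))*(-4)) = 2*(-3 + (j + 0)*(-4)) = 2*(-3 + j*(-4)) = 2*(-3 - 4*j) = -6 - 8*j)
p(D) = 18 + D**2 - 3*D (p(D) = (D**2 - 3*D) + (-6 - 8*(-3)) = (D**2 - 3*D) + (-6 + 24) = (D**2 - 3*D) + 18 = 18 + D**2 - 3*D)
(-107 + p(5)*(-33))*(-205) = (-107 + (18 + 5**2 - 3*5)*(-33))*(-205) = (-107 + (18 + 25 - 15)*(-33))*(-205) = (-107 + 28*(-33))*(-205) = (-107 - 924)*(-205) = -1031*(-205) = 211355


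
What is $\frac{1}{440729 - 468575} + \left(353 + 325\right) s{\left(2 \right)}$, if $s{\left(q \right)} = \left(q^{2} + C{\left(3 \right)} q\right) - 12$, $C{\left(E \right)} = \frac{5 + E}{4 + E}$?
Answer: $- \frac{107883361}{27846} \approx -3874.3$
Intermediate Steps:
$C{\left(E \right)} = \frac{5 + E}{4 + E}$
$s{\left(q \right)} = -12 + q^{2} + \frac{8 q}{7}$ ($s{\left(q \right)} = \left(q^{2} + \frac{5 + 3}{4 + 3} q\right) - 12 = \left(q^{2} + \frac{1}{7} \cdot 8 q\right) - 12 = \left(q^{2} + \frac{8 q}{7}\right) - 12 = -12 + q^{2} + \frac{8 q}{7}$)
$\frac{1}{440729 - 468575} + \left(353 + 325\right) s{\left(2 \right)} = \frac{1}{440729 - 468575} + \left(353 + 325\right) \left(-12 + 2^{2} + \frac{8}{7} \cdot 2\right) = \frac{1}{-27846} + 678 \left(-12 + 4 + \frac{16}{7}\right) = - \frac{1}{27846} + 678 \left(- \frac{40}{7}\right) = - \frac{1}{27846} - \frac{27120}{7} = - \frac{107883361}{27846}$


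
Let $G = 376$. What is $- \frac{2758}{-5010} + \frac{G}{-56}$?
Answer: $- \frac{108082}{17535} \approx -6.1638$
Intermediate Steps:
$- \frac{2758}{-5010} + \frac{G}{-56} = - \frac{2758}{-5010} + \frac{376}{-56} = \left(-2758\right) \left(- \frac{1}{5010}\right) + 376 \left(- \frac{1}{56}\right) = \frac{1379}{2505} - \frac{47}{7} = - \frac{108082}{17535}$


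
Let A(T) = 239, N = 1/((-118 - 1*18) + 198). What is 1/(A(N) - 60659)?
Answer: -1/60420 ≈ -1.6551e-5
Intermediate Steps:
N = 1/62 (N = 1/((-118 - 18) + 198) = 1/(-136 + 198) = 1/62 ≈ 0.016129)
1/(A(N) - 60659) = 1/(239 - 60659) = 1/(-60420) = -1/60420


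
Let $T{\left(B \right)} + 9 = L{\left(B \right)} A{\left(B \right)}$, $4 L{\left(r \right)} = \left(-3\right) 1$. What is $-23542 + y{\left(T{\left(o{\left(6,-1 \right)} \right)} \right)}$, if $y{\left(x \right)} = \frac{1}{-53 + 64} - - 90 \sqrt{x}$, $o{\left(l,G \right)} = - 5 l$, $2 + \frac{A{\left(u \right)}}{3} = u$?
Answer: $- \frac{258961}{11} + 270 \sqrt{7} \approx -22828.0$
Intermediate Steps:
$A{\left(u \right)} = -6 + 3 u$
$L{\left(r \right)} = - \frac{3}{4}$ ($L{\left(r \right)} = \frac{\left(-3\right) 1}{4} = \frac{1}{4} \left(-3\right) = - \frac{3}{4}$)
$T{\left(B \right)} = - \frac{9}{2} - \frac{9 B}{4}$ ($T{\left(B \right)} = -9 - \frac{3 \left(-6 + 3 B\right)}{4} = -9 - \left(- \frac{9}{2} + \frac{9 B}{4}\right) = - \frac{9}{2} - \frac{9 B}{4}$)
$y{\left(x \right)} = \frac{1}{11} + 90 \sqrt{x}$
$-23542 + y{\left(T{\left(o{\left(6,-1 \right)} \right)} \right)} = -23542 + \left(\frac{1}{11} + 90 \sqrt{- \frac{9}{2} - \frac{9 \left(\left(-5\right) 6\right)}{4}}\right) = -23542 + \left(\frac{1}{11} + 90 \sqrt{- \frac{9}{2} - - \frac{135}{2}}\right) = -23542 + \left(\frac{1}{11} + 90 \sqrt{- \frac{9}{2} + \frac{135}{2}}\right) = -23542 + \left(\frac{1}{11} + 90 \sqrt{63}\right) = -23542 + \left(\frac{1}{11} + 90 \cdot 3 \sqrt{7}\right) = -23542 + \left(\frac{1}{11} + 270 \sqrt{7}\right) = - \frac{258961}{11} + 270 \sqrt{7}$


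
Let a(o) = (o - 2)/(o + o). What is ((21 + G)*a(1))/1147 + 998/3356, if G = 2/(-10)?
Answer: 2774509/9623330 ≈ 0.28831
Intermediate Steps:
G = -⅕ (G = 2*(-⅒) = -⅕ ≈ -0.20000)
a(o) = (-2 + o)/(2*o) (a(o) = (-2 + o)/((2*o)) = (-2 + o)*(1/(2*o)) = (-2 + o)/(2*o))
((21 + G)*a(1))/1147 + 998/3356 = ((21 - ⅕)*((½)*(-2 + 1)/1))/1147 + 998/3356 = (104*((½)*1*(-1))/5)*(1/1147) + 998*(1/3356) = ((104/5)*(-½))*(1/1147) + 499/1678 = -52/5*1/1147 + 499/1678 = -52/5735 + 499/1678 = 2774509/9623330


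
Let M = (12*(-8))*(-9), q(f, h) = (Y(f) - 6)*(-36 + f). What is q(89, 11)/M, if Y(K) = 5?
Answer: -53/864 ≈ -0.061343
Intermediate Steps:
q(f, h) = 36 - f (q(f, h) = (5 - 6)*(-36 + f) = -(-36 + f) = 36 - f)
M = 864 (M = -96*(-9) = 864)
q(89, 11)/M = (36 - 1*89)/864 = (36 - 89)*(1/864) = -53*1/864 = -53/864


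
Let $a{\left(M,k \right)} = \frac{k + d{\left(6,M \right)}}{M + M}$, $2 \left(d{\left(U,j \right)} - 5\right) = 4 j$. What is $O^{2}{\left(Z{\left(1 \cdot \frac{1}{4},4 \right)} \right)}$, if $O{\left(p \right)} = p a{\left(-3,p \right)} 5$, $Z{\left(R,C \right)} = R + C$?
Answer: $\frac{1221025}{9216} \approx 132.49$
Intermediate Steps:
$d{\left(U,j \right)} = 5 + 2 j$ ($d{\left(U,j \right)} = 5 + \frac{4 j}{2} = 5 + 2 j$)
$a{\left(M,k \right)} = \frac{5 + k + 2 M}{2 M}$ ($a{\left(M,k \right)} = \frac{k + \left(5 + 2 M\right)}{M + M} = \frac{5 + k + 2 M}{2 M}$)
$Z{\left(R,C \right)} = C + R$
$O{\left(p \right)} = 5 p \left(\frac{1}{6} - \frac{p}{6}\right)$ ($O{\left(p \right)} = p \frac{5 + p + 2 \left(-3\right)}{2 \left(-3\right)} 5 = p \frac{1}{2} \left(- \frac{1}{3}\right) \left(5 + p - 6\right) 5 = p \frac{1}{2} \left(- \frac{1}{3}\right) \left(-1 + p\right) 5 = p \left(\frac{1}{6} - \frac{p}{6}\right) 5 = 5 p \left(\frac{1}{6} - \frac{p}{6}\right)$)
$O^{2}{\left(Z{\left(1 \cdot \frac{1}{4},4 \right)} \right)} = \left(\frac{5 \left(4 + 1 \cdot \frac{1}{4}\right) \left(1 - \left(4 + 1 \cdot \frac{1}{4}\right)\right)}{6}\right)^{2} = \left(\frac{5 \left(4 + \frac{1}{4}\right) \left(1 - \left(4 + \frac{1}{4}\right)\right)}{6}\right)^{2} = \left(\frac{5}{6} \cdot \frac{17}{4} \left(1 - \frac{17}{4}\right)\right)^{2} = \left(\frac{5}{6} \cdot \frac{17}{4} \left(- \frac{13}{4}\right)\right)^{2} = \left(- \frac{1105}{96}\right)^{2} = \frac{1221025}{9216}$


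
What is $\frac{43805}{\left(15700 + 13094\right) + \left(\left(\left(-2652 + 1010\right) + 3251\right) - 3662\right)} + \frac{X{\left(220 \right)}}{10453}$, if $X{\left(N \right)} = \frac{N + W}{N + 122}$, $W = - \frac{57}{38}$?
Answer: $\frac{16484786983}{10062852228} \approx 1.6382$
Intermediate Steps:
$W = - \frac{3}{2}$ ($W = \left(-57\right) \frac{1}{38} = - \frac{3}{2} \approx -1.5$)
$X{\left(N \right)} = \frac{- \frac{3}{2} + N}{122 + N}$ ($X{\left(N \right)} = \frac{N - \frac{3}{2}}{N + 122} = \frac{- \frac{3}{2} + N}{122 + N}$)
$\frac{43805}{\left(15700 + 13094\right) + \left(\left(\left(-2652 + 1010\right) + 3251\right) - 3662\right)} + \frac{X{\left(220 \right)}}{10453} = \frac{43805}{\left(15700 + 13094\right) + \left(\left(\left(-2652 + 1010\right) + 3251\right) - 3662\right)} + \frac{\frac{1}{122 + 220} \left(- \frac{3}{2} + 220\right)}{10453} = \frac{43805}{28794 + \left(\left(-1642 + 3251\right) - 3662\right)} + \frac{1}{342} \cdot \frac{437}{2} \cdot \frac{1}{10453} = \frac{43805}{28794 + \left(1609 - 3662\right)} + \frac{1}{342} \cdot \frac{437}{2} \cdot \frac{1}{10453} = \frac{43805}{28794 - 2053} + \frac{23}{36} \cdot \frac{1}{10453} = \frac{43805}{26741} + \frac{23}{376308} = \frac{16484786983}{10062852228}$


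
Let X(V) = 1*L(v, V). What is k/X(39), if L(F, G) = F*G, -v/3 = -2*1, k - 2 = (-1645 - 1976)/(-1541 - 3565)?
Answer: 1537/132756 ≈ 0.011578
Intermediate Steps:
k = 4611/1702 (k = 2 + (-1645 - 1976)/(-1541 - 3565) = 2 - 3621/(-5106) = 2 - 3621*(-1/5106) = 2 + 1207/1702 = 4611/1702 ≈ 2.7092)
v = 6 (v = -(-6) = -3*(-2) = 6)
X(V) = 6*V (X(V) = 1*(6*V) = 6*V)
k/X(39) = 4611/(1702*((6*39))) = (4611/1702)/234 = (4611/1702)*(1/234) = 1537/132756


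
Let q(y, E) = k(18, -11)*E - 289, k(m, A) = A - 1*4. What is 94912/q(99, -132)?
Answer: 94912/1691 ≈ 56.128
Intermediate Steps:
k(m, A) = -4 + A (k(m, A) = A - 4 = -4 + A)
q(y, E) = -289 - 15*E (q(y, E) = (-4 - 11)*E - 289 = -15*E - 289 = -289 - 15*E)
94912/q(99, -132) = 94912/(-289 - 15*(-132)) = 94912/(-289 + 1980) = 94912/1691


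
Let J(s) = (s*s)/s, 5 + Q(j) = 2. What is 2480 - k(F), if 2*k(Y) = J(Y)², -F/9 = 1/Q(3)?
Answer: 4951/2 ≈ 2475.5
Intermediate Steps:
Q(j) = -3 (Q(j) = -5 + 2 = -3)
F = 3 (F = -9/(-3) = -9*(-⅓) = 3)
J(s) = s (J(s) = s²/s = s)
k(Y) = Y²/2
2480 - k(F) = 2480 - 3²/2 = 2480 - 9/2 = 4951/2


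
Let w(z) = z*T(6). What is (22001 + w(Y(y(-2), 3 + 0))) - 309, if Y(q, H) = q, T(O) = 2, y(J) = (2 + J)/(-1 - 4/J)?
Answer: 21692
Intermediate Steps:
y(J) = (2 + J)/(-1 - 4/J)
w(z) = 2*z (w(z) = z*2 = 2*z)
(22001 + w(Y(y(-2), 3 + 0))) - 309 = (22001 + 2*(-1*(-2)*(2 - 2)/(4 - 2))) - 309 = (22001 + 2*(-1*(-2)*0/2)) - 309 = (22001 + 2*(-1*(-2)*½*0)) - 309 = (22001 + 2*0) - 309 = (22001 + 0) - 309 = 22001 - 309 = 21692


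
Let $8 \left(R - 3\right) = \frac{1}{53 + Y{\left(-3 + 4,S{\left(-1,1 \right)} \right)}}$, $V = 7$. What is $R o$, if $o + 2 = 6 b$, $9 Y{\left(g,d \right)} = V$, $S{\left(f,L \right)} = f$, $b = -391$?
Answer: $- \frac{6823875}{968} \approx -7049.5$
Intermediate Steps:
$Y{\left(g,d \right)} = \frac{7}{9}$ ($Y{\left(g,d \right)} = \frac{1}{9} \cdot 7 = \frac{7}{9}$)
$o = -2348$ ($o = -2 + 6 \left(-391\right) = -2 - 2346 = -2348$)
$R = \frac{11625}{3872}$ ($R = 3 + \frac{1}{8 \left(53 + \frac{7}{9}\right)} = 3 + \frac{1}{8 \cdot \frac{484}{9}} = 3 + \frac{1}{8} \cdot \frac{9}{484} = 3 + \frac{9}{3872} = \frac{11625}{3872} \approx 3.0023$)
$R o = \frac{11625}{3872} \left(-2348\right) = - \frac{6823875}{968}$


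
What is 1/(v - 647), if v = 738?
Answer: 1/91 ≈ 0.010989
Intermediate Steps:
1/(v - 647) = 1/(738 - 647) = 1/91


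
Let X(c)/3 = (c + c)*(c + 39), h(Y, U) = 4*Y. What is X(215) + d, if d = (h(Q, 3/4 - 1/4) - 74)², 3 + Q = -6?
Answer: 339760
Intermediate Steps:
Q = -9 (Q = -3 - 6 = -9)
d = 12100 (d = (4*(-9) - 74)² = (-36 - 74)² = (-110)² = 12100)
X(c) = 6*c*(39 + c) (X(c) = 3*((c + c)*(c + 39)) = 3*((2*c)*(39 + c)) = 3*(2*c*(39 + c)) = 6*c*(39 + c))
X(215) + d = 6*215*(39 + 215) + 12100 = 6*215*254 + 12100 = 327660 + 12100 = 339760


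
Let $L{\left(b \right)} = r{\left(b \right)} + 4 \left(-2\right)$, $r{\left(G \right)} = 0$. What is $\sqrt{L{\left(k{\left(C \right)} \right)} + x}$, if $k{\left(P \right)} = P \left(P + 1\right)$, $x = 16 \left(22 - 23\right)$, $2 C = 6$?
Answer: $2 i \sqrt{6} \approx 4.899 i$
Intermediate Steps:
$C = 3$ ($C = \frac{1}{2} \cdot 6 = 3$)
$x = -16$ ($x = 16 \left(-1\right) = -16$)
$k{\left(P \right)} = P \left(1 + P\right)$
$L{\left(b \right)} = -8$ ($L{\left(b \right)} = 0 + 4 \left(-2\right) = 0 - 8 = -8$)
$\sqrt{L{\left(k{\left(C \right)} \right)} + x} = \sqrt{-8 - 16} = \sqrt{-24} = 2 i \sqrt{6}$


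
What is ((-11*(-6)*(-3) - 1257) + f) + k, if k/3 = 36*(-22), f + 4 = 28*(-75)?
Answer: -5935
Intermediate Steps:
f = -2104 (f = -4 + 28*(-75) = -4 - 2100 = -2104)
k = -2376 (k = 3*(36*(-22)) = 3*(-792) = -2376)
((-11*(-6)*(-3) - 1257) + f) + k = ((-11*(-6)*(-3) - 1257) - 2104) - 2376 = ((66*(-3) - 1257) - 2104) - 2376 = ((-198 - 1257) - 2104) - 2376 = (-1455 - 2104) - 2376 = -3559 - 2376 = -5935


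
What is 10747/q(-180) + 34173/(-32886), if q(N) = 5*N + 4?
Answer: -435425/33408 ≈ -13.034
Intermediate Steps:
q(N) = 4 + 5*N
10747/q(-180) + 34173/(-32886) = 10747/(4 + 5*(-180)) + 34173/(-32886) = 10747/(4 - 900) + 34173*(-1/32886) = 10747/(-896) - 3797/3654 = 10747*(-1/896) - 3797/3654 = -10747/896 - 3797/3654 = -435425/33408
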